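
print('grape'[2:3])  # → a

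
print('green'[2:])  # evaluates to een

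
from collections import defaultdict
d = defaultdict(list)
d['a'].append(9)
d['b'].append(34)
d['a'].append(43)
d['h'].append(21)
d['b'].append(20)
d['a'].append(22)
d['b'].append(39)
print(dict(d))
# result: {'a': [9, 43, 22], 'b': [34, 20, 39], 'h': [21]}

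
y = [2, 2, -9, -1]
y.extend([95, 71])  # [2, 2, -9, -1, 95, 71]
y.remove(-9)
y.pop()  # 71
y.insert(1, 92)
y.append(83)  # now [2, 92, 2, -1, 95, 83]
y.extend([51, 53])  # [2, 92, 2, -1, 95, 83, 51, 53]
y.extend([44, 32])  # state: [2, 92, 2, -1, 95, 83, 51, 53, 44, 32]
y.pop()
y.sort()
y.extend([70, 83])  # [-1, 2, 2, 44, 51, 53, 83, 92, 95, 70, 83]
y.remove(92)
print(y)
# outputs [-1, 2, 2, 44, 51, 53, 83, 95, 70, 83]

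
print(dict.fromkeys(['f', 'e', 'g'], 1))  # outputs {'f': 1, 'e': 1, 'g': 1}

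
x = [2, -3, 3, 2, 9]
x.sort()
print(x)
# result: [-3, 2, 2, 3, 9]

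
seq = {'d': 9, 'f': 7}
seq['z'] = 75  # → {'d': 9, 'f': 7, 'z': 75}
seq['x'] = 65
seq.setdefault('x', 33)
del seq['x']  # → {'d': 9, 'f': 7, 'z': 75}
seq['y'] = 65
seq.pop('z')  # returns 75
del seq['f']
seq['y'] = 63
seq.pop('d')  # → 9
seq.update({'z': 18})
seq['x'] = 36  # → {'y': 63, 'z': 18, 'x': 36}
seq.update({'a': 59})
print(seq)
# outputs {'y': 63, 'z': 18, 'x': 36, 'a': 59}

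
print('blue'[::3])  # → be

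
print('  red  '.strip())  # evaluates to red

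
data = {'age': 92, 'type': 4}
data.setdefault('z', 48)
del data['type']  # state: {'age': 92, 'z': 48}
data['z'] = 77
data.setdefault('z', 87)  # 77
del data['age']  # {'z': 77}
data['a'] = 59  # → {'z': 77, 'a': 59}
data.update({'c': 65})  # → {'z': 77, 'a': 59, 'c': 65}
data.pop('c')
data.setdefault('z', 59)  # 77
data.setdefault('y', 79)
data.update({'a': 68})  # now {'z': 77, 'a': 68, 'y': 79}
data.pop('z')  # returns 77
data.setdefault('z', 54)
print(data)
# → {'a': 68, 'y': 79, 'z': 54}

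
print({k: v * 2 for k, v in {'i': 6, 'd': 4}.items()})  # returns {'i': 12, 'd': 8}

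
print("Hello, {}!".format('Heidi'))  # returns Hello, Heidi!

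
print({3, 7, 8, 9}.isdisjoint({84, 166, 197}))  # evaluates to True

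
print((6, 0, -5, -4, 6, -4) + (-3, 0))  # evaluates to (6, 0, -5, -4, 6, -4, -3, 0)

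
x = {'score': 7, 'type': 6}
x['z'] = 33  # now {'score': 7, 'type': 6, 'z': 33}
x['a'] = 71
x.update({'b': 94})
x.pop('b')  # 94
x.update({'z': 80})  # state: {'score': 7, 'type': 6, 'z': 80, 'a': 71}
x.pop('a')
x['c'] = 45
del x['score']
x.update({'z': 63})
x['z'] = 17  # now {'type': 6, 'z': 17, 'c': 45}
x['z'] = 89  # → {'type': 6, 'z': 89, 'c': 45}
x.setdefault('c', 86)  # 45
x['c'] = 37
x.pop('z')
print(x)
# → {'type': 6, 'c': 37}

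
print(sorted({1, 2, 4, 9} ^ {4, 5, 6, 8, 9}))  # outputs [1, 2, 5, 6, 8]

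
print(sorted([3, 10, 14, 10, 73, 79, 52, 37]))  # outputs [3, 10, 10, 14, 37, 52, 73, 79]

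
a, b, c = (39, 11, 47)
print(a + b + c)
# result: 97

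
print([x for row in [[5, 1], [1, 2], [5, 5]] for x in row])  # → [5, 1, 1, 2, 5, 5]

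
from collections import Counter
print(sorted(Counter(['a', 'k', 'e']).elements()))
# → ['a', 'e', 'k']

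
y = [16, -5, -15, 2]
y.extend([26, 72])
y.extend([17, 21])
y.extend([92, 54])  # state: [16, -5, -15, 2, 26, 72, 17, 21, 92, 54]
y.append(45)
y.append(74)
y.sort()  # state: [-15, -5, 2, 16, 17, 21, 26, 45, 54, 72, 74, 92]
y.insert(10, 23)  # [-15, -5, 2, 16, 17, 21, 26, 45, 54, 72, 23, 74, 92]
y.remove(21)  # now [-15, -5, 2, 16, 17, 26, 45, 54, 72, 23, 74, 92]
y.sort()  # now [-15, -5, 2, 16, 17, 23, 26, 45, 54, 72, 74, 92]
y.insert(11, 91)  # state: [-15, -5, 2, 16, 17, 23, 26, 45, 54, 72, 74, 91, 92]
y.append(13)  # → [-15, -5, 2, 16, 17, 23, 26, 45, 54, 72, 74, 91, 92, 13]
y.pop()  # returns 13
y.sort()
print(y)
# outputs [-15, -5, 2, 16, 17, 23, 26, 45, 54, 72, 74, 91, 92]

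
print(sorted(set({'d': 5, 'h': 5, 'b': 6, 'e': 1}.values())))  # [1, 5, 6]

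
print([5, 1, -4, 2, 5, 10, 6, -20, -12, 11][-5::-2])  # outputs [10, 2, 1]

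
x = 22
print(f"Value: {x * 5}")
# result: Value: 110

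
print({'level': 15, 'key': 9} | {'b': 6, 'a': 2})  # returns {'level': 15, 'key': 9, 'b': 6, 'a': 2}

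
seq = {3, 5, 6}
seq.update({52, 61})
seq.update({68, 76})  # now {3, 5, 6, 52, 61, 68, 76}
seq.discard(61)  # {3, 5, 6, 52, 68, 76}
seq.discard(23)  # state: {3, 5, 6, 52, 68, 76}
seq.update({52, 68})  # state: {3, 5, 6, 52, 68, 76}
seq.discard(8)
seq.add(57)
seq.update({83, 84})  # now {3, 5, 6, 52, 57, 68, 76, 83, 84}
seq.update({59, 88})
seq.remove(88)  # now {3, 5, 6, 52, 57, 59, 68, 76, 83, 84}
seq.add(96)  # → {3, 5, 6, 52, 57, 59, 68, 76, 83, 84, 96}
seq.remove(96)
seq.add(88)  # {3, 5, 6, 52, 57, 59, 68, 76, 83, 84, 88}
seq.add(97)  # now {3, 5, 6, 52, 57, 59, 68, 76, 83, 84, 88, 97}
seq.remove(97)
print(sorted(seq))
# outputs [3, 5, 6, 52, 57, 59, 68, 76, 83, 84, 88]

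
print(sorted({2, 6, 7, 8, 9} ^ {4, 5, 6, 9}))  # [2, 4, 5, 7, 8]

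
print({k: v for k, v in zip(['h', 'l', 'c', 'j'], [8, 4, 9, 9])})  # {'h': 8, 'l': 4, 'c': 9, 'j': 9}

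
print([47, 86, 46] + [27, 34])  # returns [47, 86, 46, 27, 34]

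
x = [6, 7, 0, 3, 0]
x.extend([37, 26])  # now [6, 7, 0, 3, 0, 37, 26]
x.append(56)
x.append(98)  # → [6, 7, 0, 3, 0, 37, 26, 56, 98]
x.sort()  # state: [0, 0, 3, 6, 7, 26, 37, 56, 98]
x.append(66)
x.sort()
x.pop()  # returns 98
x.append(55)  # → [0, 0, 3, 6, 7, 26, 37, 56, 66, 55]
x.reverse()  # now [55, 66, 56, 37, 26, 7, 6, 3, 0, 0]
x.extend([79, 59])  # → [55, 66, 56, 37, 26, 7, 6, 3, 0, 0, 79, 59]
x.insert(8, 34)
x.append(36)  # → [55, 66, 56, 37, 26, 7, 6, 3, 34, 0, 0, 79, 59, 36]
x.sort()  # [0, 0, 3, 6, 7, 26, 34, 36, 37, 55, 56, 59, 66, 79]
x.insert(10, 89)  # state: [0, 0, 3, 6, 7, 26, 34, 36, 37, 55, 89, 56, 59, 66, 79]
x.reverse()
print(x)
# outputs [79, 66, 59, 56, 89, 55, 37, 36, 34, 26, 7, 6, 3, 0, 0]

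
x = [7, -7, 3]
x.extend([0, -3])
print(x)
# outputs [7, -7, 3, 0, -3]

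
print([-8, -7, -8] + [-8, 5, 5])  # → [-8, -7, -8, -8, 5, 5]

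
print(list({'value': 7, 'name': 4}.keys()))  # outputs ['value', 'name']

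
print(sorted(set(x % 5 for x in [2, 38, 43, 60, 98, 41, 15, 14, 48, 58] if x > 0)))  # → [0, 1, 2, 3, 4]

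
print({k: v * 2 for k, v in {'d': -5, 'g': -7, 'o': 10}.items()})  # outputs {'d': -10, 'g': -14, 'o': 20}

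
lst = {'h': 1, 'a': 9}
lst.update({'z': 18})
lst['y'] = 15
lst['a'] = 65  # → {'h': 1, 'a': 65, 'z': 18, 'y': 15}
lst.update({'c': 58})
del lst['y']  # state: {'h': 1, 'a': 65, 'z': 18, 'c': 58}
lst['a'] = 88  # {'h': 1, 'a': 88, 'z': 18, 'c': 58}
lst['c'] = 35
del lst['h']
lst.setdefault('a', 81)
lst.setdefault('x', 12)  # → 12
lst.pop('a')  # 88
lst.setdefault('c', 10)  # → 35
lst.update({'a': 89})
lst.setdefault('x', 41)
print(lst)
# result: {'z': 18, 'c': 35, 'x': 12, 'a': 89}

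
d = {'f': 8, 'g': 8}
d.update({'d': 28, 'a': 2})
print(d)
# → {'f': 8, 'g': 8, 'd': 28, 'a': 2}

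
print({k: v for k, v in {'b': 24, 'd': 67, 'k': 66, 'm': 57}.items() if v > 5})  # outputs {'b': 24, 'd': 67, 'k': 66, 'm': 57}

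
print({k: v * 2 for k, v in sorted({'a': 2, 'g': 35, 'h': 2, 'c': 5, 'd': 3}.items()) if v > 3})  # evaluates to {'c': 10, 'g': 70}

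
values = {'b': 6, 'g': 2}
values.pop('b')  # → 6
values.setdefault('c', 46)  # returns 46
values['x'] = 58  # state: {'g': 2, 'c': 46, 'x': 58}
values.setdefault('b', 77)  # 77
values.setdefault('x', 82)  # 58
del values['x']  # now {'g': 2, 'c': 46, 'b': 77}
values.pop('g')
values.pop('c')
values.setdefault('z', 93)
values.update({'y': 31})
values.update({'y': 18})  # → {'b': 77, 'z': 93, 'y': 18}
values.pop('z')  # 93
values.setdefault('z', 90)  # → 90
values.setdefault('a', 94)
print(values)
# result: {'b': 77, 'y': 18, 'z': 90, 'a': 94}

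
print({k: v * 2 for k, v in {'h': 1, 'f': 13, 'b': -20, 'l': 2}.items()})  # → {'h': 2, 'f': 26, 'b': -40, 'l': 4}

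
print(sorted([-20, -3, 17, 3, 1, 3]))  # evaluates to [-20, -3, 1, 3, 3, 17]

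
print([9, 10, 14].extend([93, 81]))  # None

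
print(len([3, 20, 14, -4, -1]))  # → 5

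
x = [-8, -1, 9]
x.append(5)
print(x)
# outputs [-8, -1, 9, 5]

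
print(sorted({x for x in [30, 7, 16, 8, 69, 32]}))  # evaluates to [7, 8, 16, 30, 32, 69]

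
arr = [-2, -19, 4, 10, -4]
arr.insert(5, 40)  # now [-2, -19, 4, 10, -4, 40]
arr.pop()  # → 40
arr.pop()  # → -4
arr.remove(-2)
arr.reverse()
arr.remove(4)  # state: [10, -19]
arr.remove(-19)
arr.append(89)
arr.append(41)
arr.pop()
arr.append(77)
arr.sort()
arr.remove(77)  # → [10, 89]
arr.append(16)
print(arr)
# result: [10, 89, 16]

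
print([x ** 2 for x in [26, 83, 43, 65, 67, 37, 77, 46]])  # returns [676, 6889, 1849, 4225, 4489, 1369, 5929, 2116]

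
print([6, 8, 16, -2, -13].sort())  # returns None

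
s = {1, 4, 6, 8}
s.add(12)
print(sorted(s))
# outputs [1, 4, 6, 8, 12]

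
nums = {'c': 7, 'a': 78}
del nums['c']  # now {'a': 78}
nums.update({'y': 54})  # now {'a': 78, 'y': 54}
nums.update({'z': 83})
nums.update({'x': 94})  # {'a': 78, 'y': 54, 'z': 83, 'x': 94}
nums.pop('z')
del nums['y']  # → {'a': 78, 'x': 94}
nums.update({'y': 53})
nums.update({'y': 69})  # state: {'a': 78, 'x': 94, 'y': 69}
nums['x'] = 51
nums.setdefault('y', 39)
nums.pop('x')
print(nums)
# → {'a': 78, 'y': 69}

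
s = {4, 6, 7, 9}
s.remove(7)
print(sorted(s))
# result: [4, 6, 9]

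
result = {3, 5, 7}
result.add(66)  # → {3, 5, 7, 66}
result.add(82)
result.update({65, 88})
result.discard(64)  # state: {3, 5, 7, 65, 66, 82, 88}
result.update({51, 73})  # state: {3, 5, 7, 51, 65, 66, 73, 82, 88}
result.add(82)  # {3, 5, 7, 51, 65, 66, 73, 82, 88}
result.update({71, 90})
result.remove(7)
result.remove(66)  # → {3, 5, 51, 65, 71, 73, 82, 88, 90}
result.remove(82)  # {3, 5, 51, 65, 71, 73, 88, 90}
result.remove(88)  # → {3, 5, 51, 65, 71, 73, 90}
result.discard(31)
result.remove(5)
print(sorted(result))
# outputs [3, 51, 65, 71, 73, 90]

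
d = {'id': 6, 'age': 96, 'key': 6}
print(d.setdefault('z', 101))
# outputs 101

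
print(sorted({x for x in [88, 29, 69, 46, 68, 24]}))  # [24, 29, 46, 68, 69, 88]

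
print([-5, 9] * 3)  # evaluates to [-5, 9, -5, 9, -5, 9]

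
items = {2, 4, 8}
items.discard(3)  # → {2, 4, 8}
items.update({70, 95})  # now {2, 4, 8, 70, 95}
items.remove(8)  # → {2, 4, 70, 95}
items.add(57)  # {2, 4, 57, 70, 95}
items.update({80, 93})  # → {2, 4, 57, 70, 80, 93, 95}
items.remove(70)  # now {2, 4, 57, 80, 93, 95}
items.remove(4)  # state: {2, 57, 80, 93, 95}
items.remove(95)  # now {2, 57, 80, 93}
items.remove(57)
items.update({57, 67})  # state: {2, 57, 67, 80, 93}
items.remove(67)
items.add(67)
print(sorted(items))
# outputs [2, 57, 67, 80, 93]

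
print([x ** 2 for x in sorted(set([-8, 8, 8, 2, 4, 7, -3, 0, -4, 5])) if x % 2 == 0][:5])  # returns [64, 16, 0, 4, 16]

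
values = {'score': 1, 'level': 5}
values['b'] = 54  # {'score': 1, 'level': 5, 'b': 54}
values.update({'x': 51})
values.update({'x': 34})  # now {'score': 1, 'level': 5, 'b': 54, 'x': 34}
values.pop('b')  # 54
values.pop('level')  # 5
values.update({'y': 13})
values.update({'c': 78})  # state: {'score': 1, 'x': 34, 'y': 13, 'c': 78}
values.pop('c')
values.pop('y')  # 13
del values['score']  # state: {'x': 34}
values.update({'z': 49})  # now {'x': 34, 'z': 49}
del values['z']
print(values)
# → {'x': 34}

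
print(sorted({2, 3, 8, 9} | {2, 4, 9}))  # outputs [2, 3, 4, 8, 9]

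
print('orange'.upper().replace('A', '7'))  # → OR7NGE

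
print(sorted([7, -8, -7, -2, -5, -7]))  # [-8, -7, -7, -5, -2, 7]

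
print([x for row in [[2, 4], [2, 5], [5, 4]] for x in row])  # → [2, 4, 2, 5, 5, 4]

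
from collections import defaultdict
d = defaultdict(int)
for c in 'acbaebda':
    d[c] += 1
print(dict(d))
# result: {'a': 3, 'c': 1, 'b': 2, 'e': 1, 'd': 1}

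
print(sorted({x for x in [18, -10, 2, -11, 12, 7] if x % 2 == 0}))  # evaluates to [-10, 2, 12, 18]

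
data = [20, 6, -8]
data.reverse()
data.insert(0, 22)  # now [22, -8, 6, 20]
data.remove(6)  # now [22, -8, 20]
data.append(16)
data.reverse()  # [16, 20, -8, 22]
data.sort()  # [-8, 16, 20, 22]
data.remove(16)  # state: [-8, 20, 22]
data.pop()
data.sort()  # [-8, 20]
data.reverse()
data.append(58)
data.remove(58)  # [20, -8]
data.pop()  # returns -8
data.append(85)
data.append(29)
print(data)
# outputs [20, 85, 29]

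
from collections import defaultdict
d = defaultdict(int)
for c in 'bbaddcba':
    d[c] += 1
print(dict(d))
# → {'b': 3, 'a': 2, 'd': 2, 'c': 1}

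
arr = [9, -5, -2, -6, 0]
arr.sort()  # [-6, -5, -2, 0, 9]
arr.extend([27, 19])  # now [-6, -5, -2, 0, 9, 27, 19]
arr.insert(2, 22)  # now [-6, -5, 22, -2, 0, 9, 27, 19]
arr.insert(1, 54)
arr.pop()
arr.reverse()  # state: [27, 9, 0, -2, 22, -5, 54, -6]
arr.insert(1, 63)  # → [27, 63, 9, 0, -2, 22, -5, 54, -6]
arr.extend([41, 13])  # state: [27, 63, 9, 0, -2, 22, -5, 54, -6, 41, 13]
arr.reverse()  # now [13, 41, -6, 54, -5, 22, -2, 0, 9, 63, 27]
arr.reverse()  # [27, 63, 9, 0, -2, 22, -5, 54, -6, 41, 13]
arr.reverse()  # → [13, 41, -6, 54, -5, 22, -2, 0, 9, 63, 27]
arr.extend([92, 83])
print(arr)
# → [13, 41, -6, 54, -5, 22, -2, 0, 9, 63, 27, 92, 83]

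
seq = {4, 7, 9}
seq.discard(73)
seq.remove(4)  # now {7, 9}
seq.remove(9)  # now {7}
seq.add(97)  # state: {7, 97}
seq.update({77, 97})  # {7, 77, 97}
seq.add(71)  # {7, 71, 77, 97}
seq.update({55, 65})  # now {7, 55, 65, 71, 77, 97}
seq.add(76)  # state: {7, 55, 65, 71, 76, 77, 97}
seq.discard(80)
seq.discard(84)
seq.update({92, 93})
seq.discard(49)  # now {7, 55, 65, 71, 76, 77, 92, 93, 97}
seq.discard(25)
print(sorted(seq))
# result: [7, 55, 65, 71, 76, 77, 92, 93, 97]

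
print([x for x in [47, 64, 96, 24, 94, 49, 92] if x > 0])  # [47, 64, 96, 24, 94, 49, 92]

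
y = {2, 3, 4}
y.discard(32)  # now {2, 3, 4}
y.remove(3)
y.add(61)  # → {2, 4, 61}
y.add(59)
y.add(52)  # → {2, 4, 52, 59, 61}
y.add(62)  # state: {2, 4, 52, 59, 61, 62}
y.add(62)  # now {2, 4, 52, 59, 61, 62}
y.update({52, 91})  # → {2, 4, 52, 59, 61, 62, 91}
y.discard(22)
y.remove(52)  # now {2, 4, 59, 61, 62, 91}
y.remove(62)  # {2, 4, 59, 61, 91}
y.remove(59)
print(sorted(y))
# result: [2, 4, 61, 91]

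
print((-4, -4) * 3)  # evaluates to (-4, -4, -4, -4, -4, -4)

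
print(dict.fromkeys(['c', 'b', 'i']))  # {'c': None, 'b': None, 'i': None}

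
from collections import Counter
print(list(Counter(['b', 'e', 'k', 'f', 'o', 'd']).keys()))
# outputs ['b', 'e', 'k', 'f', 'o', 'd']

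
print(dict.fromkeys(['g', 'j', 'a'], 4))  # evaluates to {'g': 4, 'j': 4, 'a': 4}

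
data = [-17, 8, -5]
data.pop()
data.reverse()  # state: [8, -17]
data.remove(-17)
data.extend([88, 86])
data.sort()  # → [8, 86, 88]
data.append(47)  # [8, 86, 88, 47]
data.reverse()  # [47, 88, 86, 8]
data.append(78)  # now [47, 88, 86, 8, 78]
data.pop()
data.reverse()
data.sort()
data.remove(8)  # [47, 86, 88]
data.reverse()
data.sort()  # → [47, 86, 88]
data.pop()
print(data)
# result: [47, 86]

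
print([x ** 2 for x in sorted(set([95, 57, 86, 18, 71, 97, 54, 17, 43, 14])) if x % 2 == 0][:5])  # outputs [196, 324, 2916, 7396]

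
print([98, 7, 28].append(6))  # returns None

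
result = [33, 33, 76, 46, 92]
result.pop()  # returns 92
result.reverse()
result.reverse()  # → [33, 33, 76, 46]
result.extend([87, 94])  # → [33, 33, 76, 46, 87, 94]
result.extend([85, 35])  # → [33, 33, 76, 46, 87, 94, 85, 35]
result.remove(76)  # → [33, 33, 46, 87, 94, 85, 35]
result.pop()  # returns 35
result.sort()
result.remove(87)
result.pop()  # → 94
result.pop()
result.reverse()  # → [46, 33, 33]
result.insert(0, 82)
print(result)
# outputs [82, 46, 33, 33]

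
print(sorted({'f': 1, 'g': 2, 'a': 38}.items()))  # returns [('a', 38), ('f', 1), ('g', 2)]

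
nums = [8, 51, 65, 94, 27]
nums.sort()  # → [8, 27, 51, 65, 94]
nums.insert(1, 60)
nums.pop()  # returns 94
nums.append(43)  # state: [8, 60, 27, 51, 65, 43]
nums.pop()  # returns 43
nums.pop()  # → 65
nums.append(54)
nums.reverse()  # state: [54, 51, 27, 60, 8]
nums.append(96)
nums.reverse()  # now [96, 8, 60, 27, 51, 54]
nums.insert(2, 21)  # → [96, 8, 21, 60, 27, 51, 54]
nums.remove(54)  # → [96, 8, 21, 60, 27, 51]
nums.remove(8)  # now [96, 21, 60, 27, 51]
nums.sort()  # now [21, 27, 51, 60, 96]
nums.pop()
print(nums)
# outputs [21, 27, 51, 60]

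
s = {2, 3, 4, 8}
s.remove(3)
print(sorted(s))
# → [2, 4, 8]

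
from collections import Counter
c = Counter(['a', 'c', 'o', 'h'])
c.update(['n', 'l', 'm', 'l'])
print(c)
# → Counter({'l': 2, 'a': 1, 'c': 1, 'o': 1, 'h': 1, 'n': 1, 'm': 1})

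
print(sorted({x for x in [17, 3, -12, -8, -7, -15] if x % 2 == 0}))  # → [-12, -8]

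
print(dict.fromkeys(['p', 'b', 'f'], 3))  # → {'p': 3, 'b': 3, 'f': 3}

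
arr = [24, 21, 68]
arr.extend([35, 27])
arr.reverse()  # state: [27, 35, 68, 21, 24]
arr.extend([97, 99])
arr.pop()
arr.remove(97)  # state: [27, 35, 68, 21, 24]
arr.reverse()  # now [24, 21, 68, 35, 27]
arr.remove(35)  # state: [24, 21, 68, 27]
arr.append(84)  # [24, 21, 68, 27, 84]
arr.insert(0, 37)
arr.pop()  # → 84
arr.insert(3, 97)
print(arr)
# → [37, 24, 21, 97, 68, 27]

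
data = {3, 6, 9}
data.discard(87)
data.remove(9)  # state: {3, 6}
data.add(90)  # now {3, 6, 90}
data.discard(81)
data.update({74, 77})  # {3, 6, 74, 77, 90}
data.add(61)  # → {3, 6, 61, 74, 77, 90}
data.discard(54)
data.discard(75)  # {3, 6, 61, 74, 77, 90}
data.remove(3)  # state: {6, 61, 74, 77, 90}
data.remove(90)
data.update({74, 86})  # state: {6, 61, 74, 77, 86}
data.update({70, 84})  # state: {6, 61, 70, 74, 77, 84, 86}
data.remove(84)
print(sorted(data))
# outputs [6, 61, 70, 74, 77, 86]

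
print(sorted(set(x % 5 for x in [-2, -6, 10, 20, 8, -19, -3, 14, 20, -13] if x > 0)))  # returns [0, 3, 4]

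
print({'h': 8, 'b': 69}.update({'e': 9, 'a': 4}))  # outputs None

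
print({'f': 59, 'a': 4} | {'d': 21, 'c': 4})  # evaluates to {'f': 59, 'a': 4, 'd': 21, 'c': 4}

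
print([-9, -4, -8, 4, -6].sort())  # None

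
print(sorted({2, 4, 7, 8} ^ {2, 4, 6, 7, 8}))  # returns [6]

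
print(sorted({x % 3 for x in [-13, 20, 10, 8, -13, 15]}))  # [0, 1, 2]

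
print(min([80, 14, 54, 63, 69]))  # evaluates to 14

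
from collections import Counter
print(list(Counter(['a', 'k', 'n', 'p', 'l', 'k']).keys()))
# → ['a', 'k', 'n', 'p', 'l']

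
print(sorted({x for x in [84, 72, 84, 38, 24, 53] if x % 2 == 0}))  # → [24, 38, 72, 84]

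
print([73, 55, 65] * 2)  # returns [73, 55, 65, 73, 55, 65]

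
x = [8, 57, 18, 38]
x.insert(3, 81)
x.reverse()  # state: [38, 81, 18, 57, 8]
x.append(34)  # [38, 81, 18, 57, 8, 34]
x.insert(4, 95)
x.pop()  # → 34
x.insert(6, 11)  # [38, 81, 18, 57, 95, 8, 11]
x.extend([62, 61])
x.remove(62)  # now [38, 81, 18, 57, 95, 8, 11, 61]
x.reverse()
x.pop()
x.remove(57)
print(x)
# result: [61, 11, 8, 95, 18, 81]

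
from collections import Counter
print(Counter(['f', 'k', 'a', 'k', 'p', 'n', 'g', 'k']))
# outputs Counter({'k': 3, 'f': 1, 'a': 1, 'p': 1, 'n': 1, 'g': 1})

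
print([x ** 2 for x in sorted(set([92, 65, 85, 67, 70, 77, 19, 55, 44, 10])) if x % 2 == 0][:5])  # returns [100, 1936, 4900, 8464]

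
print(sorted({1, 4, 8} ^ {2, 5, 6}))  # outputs [1, 2, 4, 5, 6, 8]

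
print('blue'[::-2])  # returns el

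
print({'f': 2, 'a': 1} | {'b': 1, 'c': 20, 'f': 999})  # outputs {'f': 999, 'a': 1, 'b': 1, 'c': 20}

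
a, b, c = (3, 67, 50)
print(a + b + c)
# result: 120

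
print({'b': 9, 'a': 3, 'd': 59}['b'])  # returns 9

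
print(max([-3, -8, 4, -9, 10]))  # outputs 10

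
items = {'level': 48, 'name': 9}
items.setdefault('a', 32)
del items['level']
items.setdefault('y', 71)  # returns 71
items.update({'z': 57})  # {'name': 9, 'a': 32, 'y': 71, 'z': 57}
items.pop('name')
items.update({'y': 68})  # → {'a': 32, 'y': 68, 'z': 57}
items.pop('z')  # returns 57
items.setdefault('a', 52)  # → 32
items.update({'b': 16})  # {'a': 32, 'y': 68, 'b': 16}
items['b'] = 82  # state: {'a': 32, 'y': 68, 'b': 82}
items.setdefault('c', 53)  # 53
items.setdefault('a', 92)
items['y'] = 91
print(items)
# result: {'a': 32, 'y': 91, 'b': 82, 'c': 53}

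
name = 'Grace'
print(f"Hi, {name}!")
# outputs Hi, Grace!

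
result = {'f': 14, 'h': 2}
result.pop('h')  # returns 2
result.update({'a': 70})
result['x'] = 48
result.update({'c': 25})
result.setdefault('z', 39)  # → 39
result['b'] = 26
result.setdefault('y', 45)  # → 45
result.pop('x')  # 48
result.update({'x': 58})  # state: {'f': 14, 'a': 70, 'c': 25, 'z': 39, 'b': 26, 'y': 45, 'x': 58}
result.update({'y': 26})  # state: {'f': 14, 'a': 70, 'c': 25, 'z': 39, 'b': 26, 'y': 26, 'x': 58}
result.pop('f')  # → 14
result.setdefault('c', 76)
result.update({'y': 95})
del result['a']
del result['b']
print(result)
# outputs {'c': 25, 'z': 39, 'y': 95, 'x': 58}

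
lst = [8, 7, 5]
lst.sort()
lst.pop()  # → 8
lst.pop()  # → 7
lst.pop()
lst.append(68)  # [68]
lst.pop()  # 68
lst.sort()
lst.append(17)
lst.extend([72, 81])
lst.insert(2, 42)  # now [17, 72, 42, 81]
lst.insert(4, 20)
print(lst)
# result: [17, 72, 42, 81, 20]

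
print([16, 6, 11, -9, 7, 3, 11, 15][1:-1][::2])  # [6, -9, 3]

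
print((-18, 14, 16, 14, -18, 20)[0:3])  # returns (-18, 14, 16)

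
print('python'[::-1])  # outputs nohtyp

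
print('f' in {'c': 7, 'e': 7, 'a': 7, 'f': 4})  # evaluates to True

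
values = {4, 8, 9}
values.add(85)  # {4, 8, 9, 85}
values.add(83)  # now {4, 8, 9, 83, 85}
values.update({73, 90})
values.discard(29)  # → {4, 8, 9, 73, 83, 85, 90}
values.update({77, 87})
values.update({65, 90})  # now {4, 8, 9, 65, 73, 77, 83, 85, 87, 90}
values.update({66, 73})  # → {4, 8, 9, 65, 66, 73, 77, 83, 85, 87, 90}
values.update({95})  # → {4, 8, 9, 65, 66, 73, 77, 83, 85, 87, 90, 95}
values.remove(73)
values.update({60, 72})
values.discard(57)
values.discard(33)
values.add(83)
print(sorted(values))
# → [4, 8, 9, 60, 65, 66, 72, 77, 83, 85, 87, 90, 95]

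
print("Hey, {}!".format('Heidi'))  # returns Hey, Heidi!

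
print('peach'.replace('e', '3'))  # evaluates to p3ach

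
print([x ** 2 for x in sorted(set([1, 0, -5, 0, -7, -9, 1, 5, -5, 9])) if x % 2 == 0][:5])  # [0]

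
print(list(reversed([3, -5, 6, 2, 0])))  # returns [0, 2, 6, -5, 3]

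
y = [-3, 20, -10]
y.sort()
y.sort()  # [-10, -3, 20]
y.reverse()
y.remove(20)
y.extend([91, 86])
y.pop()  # 86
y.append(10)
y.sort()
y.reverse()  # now [91, 10, -3, -10]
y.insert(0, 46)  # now [46, 91, 10, -3, -10]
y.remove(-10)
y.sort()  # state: [-3, 10, 46, 91]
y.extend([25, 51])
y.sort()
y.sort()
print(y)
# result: [-3, 10, 25, 46, 51, 91]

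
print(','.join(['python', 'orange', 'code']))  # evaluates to python,orange,code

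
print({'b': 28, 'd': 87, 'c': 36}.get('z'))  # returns None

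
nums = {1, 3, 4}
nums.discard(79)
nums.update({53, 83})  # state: {1, 3, 4, 53, 83}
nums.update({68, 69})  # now {1, 3, 4, 53, 68, 69, 83}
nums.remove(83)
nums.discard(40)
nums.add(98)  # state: {1, 3, 4, 53, 68, 69, 98}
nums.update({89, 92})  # {1, 3, 4, 53, 68, 69, 89, 92, 98}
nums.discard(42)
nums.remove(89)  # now {1, 3, 4, 53, 68, 69, 92, 98}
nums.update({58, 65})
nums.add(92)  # {1, 3, 4, 53, 58, 65, 68, 69, 92, 98}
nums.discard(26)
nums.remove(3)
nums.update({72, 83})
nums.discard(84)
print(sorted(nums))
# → [1, 4, 53, 58, 65, 68, 69, 72, 83, 92, 98]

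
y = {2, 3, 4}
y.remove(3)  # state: {2, 4}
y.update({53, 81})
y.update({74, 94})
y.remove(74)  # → {2, 4, 53, 81, 94}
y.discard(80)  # {2, 4, 53, 81, 94}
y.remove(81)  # {2, 4, 53, 94}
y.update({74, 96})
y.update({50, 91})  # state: {2, 4, 50, 53, 74, 91, 94, 96}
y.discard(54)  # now {2, 4, 50, 53, 74, 91, 94, 96}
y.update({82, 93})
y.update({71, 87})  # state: {2, 4, 50, 53, 71, 74, 82, 87, 91, 93, 94, 96}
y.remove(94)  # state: {2, 4, 50, 53, 71, 74, 82, 87, 91, 93, 96}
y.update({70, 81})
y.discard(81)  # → {2, 4, 50, 53, 70, 71, 74, 82, 87, 91, 93, 96}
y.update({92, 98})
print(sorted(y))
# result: [2, 4, 50, 53, 70, 71, 74, 82, 87, 91, 92, 93, 96, 98]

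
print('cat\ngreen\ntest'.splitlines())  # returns ['cat', 'green', 'test']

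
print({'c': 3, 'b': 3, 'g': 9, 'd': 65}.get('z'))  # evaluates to None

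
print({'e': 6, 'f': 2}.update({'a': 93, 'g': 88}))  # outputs None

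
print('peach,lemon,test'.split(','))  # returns ['peach', 'lemon', 'test']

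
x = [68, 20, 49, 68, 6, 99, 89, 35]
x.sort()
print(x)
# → [6, 20, 35, 49, 68, 68, 89, 99]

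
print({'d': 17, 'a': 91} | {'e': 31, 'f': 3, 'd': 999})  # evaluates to {'d': 999, 'a': 91, 'e': 31, 'f': 3}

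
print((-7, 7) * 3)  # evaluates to (-7, 7, -7, 7, -7, 7)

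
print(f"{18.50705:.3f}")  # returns 18.507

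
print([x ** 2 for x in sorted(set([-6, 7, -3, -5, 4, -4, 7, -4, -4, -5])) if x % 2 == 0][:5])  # [36, 16, 16]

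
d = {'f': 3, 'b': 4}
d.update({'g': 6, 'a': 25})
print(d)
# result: {'f': 3, 'b': 4, 'g': 6, 'a': 25}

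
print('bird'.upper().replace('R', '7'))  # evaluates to BI7D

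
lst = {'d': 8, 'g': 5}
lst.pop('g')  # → 5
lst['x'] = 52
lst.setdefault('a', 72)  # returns 72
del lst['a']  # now {'d': 8, 'x': 52}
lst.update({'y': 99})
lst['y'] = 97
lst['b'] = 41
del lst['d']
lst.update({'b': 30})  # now {'x': 52, 'y': 97, 'b': 30}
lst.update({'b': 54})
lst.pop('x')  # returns 52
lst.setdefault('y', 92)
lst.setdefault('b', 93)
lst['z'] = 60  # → {'y': 97, 'b': 54, 'z': 60}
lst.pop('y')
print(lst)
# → {'b': 54, 'z': 60}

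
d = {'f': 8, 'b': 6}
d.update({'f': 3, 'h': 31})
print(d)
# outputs {'f': 3, 'b': 6, 'h': 31}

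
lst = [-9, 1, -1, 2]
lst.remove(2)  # [-9, 1, -1]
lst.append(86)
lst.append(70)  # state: [-9, 1, -1, 86, 70]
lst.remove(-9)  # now [1, -1, 86, 70]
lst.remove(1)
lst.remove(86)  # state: [-1, 70]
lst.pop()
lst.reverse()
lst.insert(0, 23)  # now [23, -1]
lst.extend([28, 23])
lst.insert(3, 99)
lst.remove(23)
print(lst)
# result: [-1, 28, 99, 23]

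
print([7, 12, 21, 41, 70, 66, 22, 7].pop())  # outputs 7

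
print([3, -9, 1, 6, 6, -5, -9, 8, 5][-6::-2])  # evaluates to [6, -9]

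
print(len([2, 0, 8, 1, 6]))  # 5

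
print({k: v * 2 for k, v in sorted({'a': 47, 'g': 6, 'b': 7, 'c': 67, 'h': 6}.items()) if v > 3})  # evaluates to {'a': 94, 'b': 14, 'c': 134, 'g': 12, 'h': 12}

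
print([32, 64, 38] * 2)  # [32, 64, 38, 32, 64, 38]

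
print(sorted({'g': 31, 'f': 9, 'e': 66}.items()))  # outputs [('e', 66), ('f', 9), ('g', 31)]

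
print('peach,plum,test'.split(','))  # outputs ['peach', 'plum', 'test']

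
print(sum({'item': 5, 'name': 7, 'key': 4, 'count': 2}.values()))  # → 18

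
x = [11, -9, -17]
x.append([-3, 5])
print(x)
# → [11, -9, -17, [-3, 5]]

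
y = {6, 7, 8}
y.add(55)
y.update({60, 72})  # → {6, 7, 8, 55, 60, 72}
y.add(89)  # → {6, 7, 8, 55, 60, 72, 89}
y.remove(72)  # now {6, 7, 8, 55, 60, 89}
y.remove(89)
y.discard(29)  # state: {6, 7, 8, 55, 60}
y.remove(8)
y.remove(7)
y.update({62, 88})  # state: {6, 55, 60, 62, 88}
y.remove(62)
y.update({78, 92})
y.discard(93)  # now {6, 55, 60, 78, 88, 92}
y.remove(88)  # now {6, 55, 60, 78, 92}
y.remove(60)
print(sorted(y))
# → [6, 55, 78, 92]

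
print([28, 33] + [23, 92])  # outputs [28, 33, 23, 92]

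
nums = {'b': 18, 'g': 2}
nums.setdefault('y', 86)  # 86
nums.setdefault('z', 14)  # 14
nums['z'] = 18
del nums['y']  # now {'b': 18, 'g': 2, 'z': 18}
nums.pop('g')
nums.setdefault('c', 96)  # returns 96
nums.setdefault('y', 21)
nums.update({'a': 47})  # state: {'b': 18, 'z': 18, 'c': 96, 'y': 21, 'a': 47}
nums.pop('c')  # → 96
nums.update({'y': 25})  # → {'b': 18, 'z': 18, 'y': 25, 'a': 47}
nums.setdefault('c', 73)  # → 73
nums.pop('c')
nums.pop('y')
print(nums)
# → {'b': 18, 'z': 18, 'a': 47}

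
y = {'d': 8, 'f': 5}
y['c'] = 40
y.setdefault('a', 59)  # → 59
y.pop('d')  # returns 8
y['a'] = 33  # {'f': 5, 'c': 40, 'a': 33}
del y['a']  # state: {'f': 5, 'c': 40}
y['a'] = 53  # {'f': 5, 'c': 40, 'a': 53}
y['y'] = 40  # {'f': 5, 'c': 40, 'a': 53, 'y': 40}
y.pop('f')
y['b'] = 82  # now {'c': 40, 'a': 53, 'y': 40, 'b': 82}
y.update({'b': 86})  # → {'c': 40, 'a': 53, 'y': 40, 'b': 86}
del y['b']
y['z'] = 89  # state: {'c': 40, 'a': 53, 'y': 40, 'z': 89}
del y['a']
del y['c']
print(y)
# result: {'y': 40, 'z': 89}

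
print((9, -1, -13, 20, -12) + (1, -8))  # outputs (9, -1, -13, 20, -12, 1, -8)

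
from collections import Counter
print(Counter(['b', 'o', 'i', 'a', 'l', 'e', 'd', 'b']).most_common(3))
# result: [('b', 2), ('o', 1), ('i', 1)]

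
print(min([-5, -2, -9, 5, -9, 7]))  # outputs -9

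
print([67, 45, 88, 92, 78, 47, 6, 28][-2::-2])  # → [6, 78, 88, 67]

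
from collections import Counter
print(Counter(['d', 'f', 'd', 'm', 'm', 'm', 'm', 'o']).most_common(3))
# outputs [('m', 4), ('d', 2), ('f', 1)]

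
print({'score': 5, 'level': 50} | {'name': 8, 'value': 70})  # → {'score': 5, 'level': 50, 'name': 8, 'value': 70}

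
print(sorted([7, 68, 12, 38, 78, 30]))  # [7, 12, 30, 38, 68, 78]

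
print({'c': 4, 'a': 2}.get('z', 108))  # 108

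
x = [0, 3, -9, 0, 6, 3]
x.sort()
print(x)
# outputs [-9, 0, 0, 3, 3, 6]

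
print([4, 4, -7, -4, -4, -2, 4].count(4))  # 3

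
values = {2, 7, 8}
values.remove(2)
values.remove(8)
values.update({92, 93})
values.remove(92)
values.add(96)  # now {7, 93, 96}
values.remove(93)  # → {7, 96}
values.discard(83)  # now {7, 96}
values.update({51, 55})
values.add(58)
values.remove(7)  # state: {51, 55, 58, 96}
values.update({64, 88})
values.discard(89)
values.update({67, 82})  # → {51, 55, 58, 64, 67, 82, 88, 96}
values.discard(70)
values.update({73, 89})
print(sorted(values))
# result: [51, 55, 58, 64, 67, 73, 82, 88, 89, 96]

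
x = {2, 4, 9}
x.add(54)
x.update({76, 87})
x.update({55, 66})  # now {2, 4, 9, 54, 55, 66, 76, 87}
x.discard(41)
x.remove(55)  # {2, 4, 9, 54, 66, 76, 87}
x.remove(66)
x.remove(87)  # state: {2, 4, 9, 54, 76}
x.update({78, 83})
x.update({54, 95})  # {2, 4, 9, 54, 76, 78, 83, 95}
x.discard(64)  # {2, 4, 9, 54, 76, 78, 83, 95}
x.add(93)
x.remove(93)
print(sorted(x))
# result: [2, 4, 9, 54, 76, 78, 83, 95]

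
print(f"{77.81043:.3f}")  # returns 77.810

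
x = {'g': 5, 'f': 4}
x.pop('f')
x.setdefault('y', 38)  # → 38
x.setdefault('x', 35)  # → 35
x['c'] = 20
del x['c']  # {'g': 5, 'y': 38, 'x': 35}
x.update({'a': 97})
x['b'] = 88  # {'g': 5, 'y': 38, 'x': 35, 'a': 97, 'b': 88}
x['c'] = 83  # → {'g': 5, 'y': 38, 'x': 35, 'a': 97, 'b': 88, 'c': 83}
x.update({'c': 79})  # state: {'g': 5, 'y': 38, 'x': 35, 'a': 97, 'b': 88, 'c': 79}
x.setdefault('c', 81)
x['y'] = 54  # {'g': 5, 'y': 54, 'x': 35, 'a': 97, 'b': 88, 'c': 79}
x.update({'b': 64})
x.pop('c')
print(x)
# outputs {'g': 5, 'y': 54, 'x': 35, 'a': 97, 'b': 64}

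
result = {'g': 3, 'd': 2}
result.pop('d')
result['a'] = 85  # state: {'g': 3, 'a': 85}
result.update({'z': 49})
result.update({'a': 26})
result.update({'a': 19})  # {'g': 3, 'a': 19, 'z': 49}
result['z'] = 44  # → {'g': 3, 'a': 19, 'z': 44}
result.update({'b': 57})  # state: {'g': 3, 'a': 19, 'z': 44, 'b': 57}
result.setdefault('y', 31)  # 31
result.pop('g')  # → 3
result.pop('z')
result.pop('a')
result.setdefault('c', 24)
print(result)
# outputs {'b': 57, 'y': 31, 'c': 24}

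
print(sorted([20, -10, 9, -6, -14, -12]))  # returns [-14, -12, -10, -6, 9, 20]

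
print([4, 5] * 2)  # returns [4, 5, 4, 5]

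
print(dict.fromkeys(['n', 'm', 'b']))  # {'n': None, 'm': None, 'b': None}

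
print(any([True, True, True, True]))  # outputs True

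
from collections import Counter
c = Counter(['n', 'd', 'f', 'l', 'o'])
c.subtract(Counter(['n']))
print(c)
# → Counter({'d': 1, 'f': 1, 'l': 1, 'o': 1, 'n': 0})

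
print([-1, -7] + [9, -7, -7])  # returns [-1, -7, 9, -7, -7]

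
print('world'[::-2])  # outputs drw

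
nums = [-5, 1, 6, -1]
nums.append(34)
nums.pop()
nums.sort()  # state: [-5, -1, 1, 6]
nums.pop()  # 6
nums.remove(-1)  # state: [-5, 1]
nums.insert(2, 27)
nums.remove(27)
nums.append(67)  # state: [-5, 1, 67]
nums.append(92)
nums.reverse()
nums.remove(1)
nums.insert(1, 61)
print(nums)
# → [92, 61, 67, -5]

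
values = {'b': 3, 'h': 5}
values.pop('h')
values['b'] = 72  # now {'b': 72}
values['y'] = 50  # {'b': 72, 'y': 50}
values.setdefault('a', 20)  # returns 20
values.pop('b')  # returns 72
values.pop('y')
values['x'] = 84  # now {'a': 20, 'x': 84}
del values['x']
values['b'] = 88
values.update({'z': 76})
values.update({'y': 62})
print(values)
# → {'a': 20, 'b': 88, 'z': 76, 'y': 62}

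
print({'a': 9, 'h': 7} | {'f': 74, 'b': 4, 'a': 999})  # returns {'a': 999, 'h': 7, 'f': 74, 'b': 4}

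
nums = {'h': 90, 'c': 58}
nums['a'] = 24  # {'h': 90, 'c': 58, 'a': 24}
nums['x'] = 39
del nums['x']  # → {'h': 90, 'c': 58, 'a': 24}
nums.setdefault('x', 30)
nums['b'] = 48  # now {'h': 90, 'c': 58, 'a': 24, 'x': 30, 'b': 48}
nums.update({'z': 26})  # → {'h': 90, 'c': 58, 'a': 24, 'x': 30, 'b': 48, 'z': 26}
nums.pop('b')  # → 48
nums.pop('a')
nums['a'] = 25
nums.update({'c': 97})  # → {'h': 90, 'c': 97, 'x': 30, 'z': 26, 'a': 25}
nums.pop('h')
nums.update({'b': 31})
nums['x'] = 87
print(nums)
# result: {'c': 97, 'x': 87, 'z': 26, 'a': 25, 'b': 31}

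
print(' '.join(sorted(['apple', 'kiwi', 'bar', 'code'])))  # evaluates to apple bar code kiwi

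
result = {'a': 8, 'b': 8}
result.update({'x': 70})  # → {'a': 8, 'b': 8, 'x': 70}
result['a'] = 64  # {'a': 64, 'b': 8, 'x': 70}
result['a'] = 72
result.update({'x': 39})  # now {'a': 72, 'b': 8, 'x': 39}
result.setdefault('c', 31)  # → 31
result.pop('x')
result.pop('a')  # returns 72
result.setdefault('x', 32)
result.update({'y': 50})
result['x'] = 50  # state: {'b': 8, 'c': 31, 'x': 50, 'y': 50}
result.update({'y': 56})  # {'b': 8, 'c': 31, 'x': 50, 'y': 56}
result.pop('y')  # 56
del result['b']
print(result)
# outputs {'c': 31, 'x': 50}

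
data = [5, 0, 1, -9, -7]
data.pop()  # -7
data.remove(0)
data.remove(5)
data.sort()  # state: [-9, 1]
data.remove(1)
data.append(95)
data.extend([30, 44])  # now [-9, 95, 30, 44]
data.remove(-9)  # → [95, 30, 44]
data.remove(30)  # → [95, 44]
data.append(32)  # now [95, 44, 32]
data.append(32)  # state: [95, 44, 32, 32]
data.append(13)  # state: [95, 44, 32, 32, 13]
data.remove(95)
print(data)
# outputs [44, 32, 32, 13]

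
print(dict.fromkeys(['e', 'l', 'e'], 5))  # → {'e': 5, 'l': 5}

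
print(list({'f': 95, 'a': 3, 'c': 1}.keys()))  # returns ['f', 'a', 'c']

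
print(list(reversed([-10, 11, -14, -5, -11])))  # [-11, -5, -14, 11, -10]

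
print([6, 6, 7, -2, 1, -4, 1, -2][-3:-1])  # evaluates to [-4, 1]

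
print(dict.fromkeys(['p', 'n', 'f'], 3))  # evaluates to {'p': 3, 'n': 3, 'f': 3}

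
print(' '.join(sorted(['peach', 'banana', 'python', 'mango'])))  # banana mango peach python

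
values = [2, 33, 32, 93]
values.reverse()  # [93, 32, 33, 2]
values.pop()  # 2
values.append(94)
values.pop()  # 94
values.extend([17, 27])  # [93, 32, 33, 17, 27]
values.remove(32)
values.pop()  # 27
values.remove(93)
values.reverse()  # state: [17, 33]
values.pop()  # 33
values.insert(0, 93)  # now [93, 17]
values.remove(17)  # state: [93]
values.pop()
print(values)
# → []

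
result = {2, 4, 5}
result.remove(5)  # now {2, 4}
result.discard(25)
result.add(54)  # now {2, 4, 54}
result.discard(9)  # {2, 4, 54}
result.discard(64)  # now {2, 4, 54}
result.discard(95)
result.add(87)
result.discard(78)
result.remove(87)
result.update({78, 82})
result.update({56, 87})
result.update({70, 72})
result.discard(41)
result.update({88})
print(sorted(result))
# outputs [2, 4, 54, 56, 70, 72, 78, 82, 87, 88]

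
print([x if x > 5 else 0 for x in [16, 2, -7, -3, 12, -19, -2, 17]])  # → [16, 0, 0, 0, 12, 0, 0, 17]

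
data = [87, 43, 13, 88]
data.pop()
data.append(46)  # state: [87, 43, 13, 46]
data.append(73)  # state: [87, 43, 13, 46, 73]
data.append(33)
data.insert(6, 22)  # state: [87, 43, 13, 46, 73, 33, 22]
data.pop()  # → 22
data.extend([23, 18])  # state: [87, 43, 13, 46, 73, 33, 23, 18]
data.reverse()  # [18, 23, 33, 73, 46, 13, 43, 87]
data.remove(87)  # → [18, 23, 33, 73, 46, 13, 43]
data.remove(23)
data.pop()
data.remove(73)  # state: [18, 33, 46, 13]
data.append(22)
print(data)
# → [18, 33, 46, 13, 22]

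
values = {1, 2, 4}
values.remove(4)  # {1, 2}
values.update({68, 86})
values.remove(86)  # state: {1, 2, 68}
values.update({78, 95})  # {1, 2, 68, 78, 95}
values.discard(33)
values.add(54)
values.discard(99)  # {1, 2, 54, 68, 78, 95}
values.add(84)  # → {1, 2, 54, 68, 78, 84, 95}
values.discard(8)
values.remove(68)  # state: {1, 2, 54, 78, 84, 95}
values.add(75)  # {1, 2, 54, 75, 78, 84, 95}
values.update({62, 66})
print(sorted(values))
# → [1, 2, 54, 62, 66, 75, 78, 84, 95]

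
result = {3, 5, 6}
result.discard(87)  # {3, 5, 6}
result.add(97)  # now {3, 5, 6, 97}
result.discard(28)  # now {3, 5, 6, 97}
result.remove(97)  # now {3, 5, 6}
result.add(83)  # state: {3, 5, 6, 83}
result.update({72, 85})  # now {3, 5, 6, 72, 83, 85}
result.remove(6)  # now {3, 5, 72, 83, 85}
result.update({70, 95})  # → {3, 5, 70, 72, 83, 85, 95}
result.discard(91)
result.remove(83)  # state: {3, 5, 70, 72, 85, 95}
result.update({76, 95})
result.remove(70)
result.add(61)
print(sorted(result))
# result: [3, 5, 61, 72, 76, 85, 95]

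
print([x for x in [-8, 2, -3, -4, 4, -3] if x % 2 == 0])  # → [-8, 2, -4, 4]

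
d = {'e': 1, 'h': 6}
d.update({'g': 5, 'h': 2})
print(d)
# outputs {'e': 1, 'h': 2, 'g': 5}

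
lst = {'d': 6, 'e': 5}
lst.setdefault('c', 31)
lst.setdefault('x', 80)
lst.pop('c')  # 31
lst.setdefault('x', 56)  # 80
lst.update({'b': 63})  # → {'d': 6, 'e': 5, 'x': 80, 'b': 63}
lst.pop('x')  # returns 80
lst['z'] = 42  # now {'d': 6, 'e': 5, 'b': 63, 'z': 42}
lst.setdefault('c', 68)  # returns 68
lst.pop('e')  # 5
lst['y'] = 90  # {'d': 6, 'b': 63, 'z': 42, 'c': 68, 'y': 90}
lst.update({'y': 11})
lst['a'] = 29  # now {'d': 6, 'b': 63, 'z': 42, 'c': 68, 'y': 11, 'a': 29}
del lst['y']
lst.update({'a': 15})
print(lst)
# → {'d': 6, 'b': 63, 'z': 42, 'c': 68, 'a': 15}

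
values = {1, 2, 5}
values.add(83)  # {1, 2, 5, 83}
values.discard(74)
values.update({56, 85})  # {1, 2, 5, 56, 83, 85}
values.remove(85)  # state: {1, 2, 5, 56, 83}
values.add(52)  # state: {1, 2, 5, 52, 56, 83}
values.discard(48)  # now {1, 2, 5, 52, 56, 83}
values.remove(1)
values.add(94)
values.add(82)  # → {2, 5, 52, 56, 82, 83, 94}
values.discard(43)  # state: {2, 5, 52, 56, 82, 83, 94}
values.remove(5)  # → {2, 52, 56, 82, 83, 94}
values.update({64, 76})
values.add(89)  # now {2, 52, 56, 64, 76, 82, 83, 89, 94}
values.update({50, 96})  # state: {2, 50, 52, 56, 64, 76, 82, 83, 89, 94, 96}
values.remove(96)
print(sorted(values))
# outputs [2, 50, 52, 56, 64, 76, 82, 83, 89, 94]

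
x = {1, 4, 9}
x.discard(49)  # {1, 4, 9}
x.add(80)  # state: {1, 4, 9, 80}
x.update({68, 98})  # {1, 4, 9, 68, 80, 98}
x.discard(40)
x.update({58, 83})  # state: {1, 4, 9, 58, 68, 80, 83, 98}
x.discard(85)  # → {1, 4, 9, 58, 68, 80, 83, 98}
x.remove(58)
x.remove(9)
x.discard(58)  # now {1, 4, 68, 80, 83, 98}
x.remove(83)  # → {1, 4, 68, 80, 98}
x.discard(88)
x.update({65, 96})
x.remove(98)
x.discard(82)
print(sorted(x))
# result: [1, 4, 65, 68, 80, 96]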